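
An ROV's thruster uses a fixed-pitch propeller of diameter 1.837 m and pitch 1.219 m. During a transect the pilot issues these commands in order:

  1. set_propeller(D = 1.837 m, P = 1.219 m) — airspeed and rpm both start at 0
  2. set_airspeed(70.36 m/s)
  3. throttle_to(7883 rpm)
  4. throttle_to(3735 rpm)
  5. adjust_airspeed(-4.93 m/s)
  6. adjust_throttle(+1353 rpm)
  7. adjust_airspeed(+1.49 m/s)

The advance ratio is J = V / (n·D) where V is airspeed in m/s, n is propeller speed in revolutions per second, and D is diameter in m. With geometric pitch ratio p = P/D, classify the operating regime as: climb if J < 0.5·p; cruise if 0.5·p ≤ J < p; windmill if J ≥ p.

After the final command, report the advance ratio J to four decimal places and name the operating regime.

set_propeller: D = 1.837 m, P = 1.219 m (p = P/D = 0.663582); state ← (V=0, rpm=0)
set_airspeed(70.36): V ← 70.36 m/s
throttle_to(7883): rpm ← 7883
throttle_to(3735): rpm ← 3735
adjust_airspeed(-4.93): V ← 70.36 -4.93 = 65.43 m/s
adjust_throttle(+1353): rpm ← 3735 +1353 = 5088
adjust_airspeed(+1.49): V ← 65.43 +1.49 = 66.92 m/s
final state: V = 66.92 m/s, rpm = 5088 → n = rpm/60 = 84.800000 rev/s
J = V / (n·D) = 66.92 / (84.800000 × 1.837) = 0.429587
regime bands: climb J<0.3318 | cruise [0.3318, 0.6636) | windmill J≥0.6636
J = 0.4296 → cruise

J = 0.4296, regime = cruise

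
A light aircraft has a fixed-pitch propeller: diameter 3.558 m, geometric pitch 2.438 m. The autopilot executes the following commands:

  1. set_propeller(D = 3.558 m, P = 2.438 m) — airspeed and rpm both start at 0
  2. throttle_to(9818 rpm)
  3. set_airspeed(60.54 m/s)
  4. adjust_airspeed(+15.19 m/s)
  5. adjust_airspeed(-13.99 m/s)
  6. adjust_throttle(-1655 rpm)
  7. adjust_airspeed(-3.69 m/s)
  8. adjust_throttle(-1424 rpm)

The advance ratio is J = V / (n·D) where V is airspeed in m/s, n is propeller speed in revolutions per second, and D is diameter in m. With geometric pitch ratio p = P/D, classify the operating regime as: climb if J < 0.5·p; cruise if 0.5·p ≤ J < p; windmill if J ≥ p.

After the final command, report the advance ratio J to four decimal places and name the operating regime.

set_propeller: D = 3.558 m, P = 2.438 m (p = P/D = 0.685216); state ← (V=0, rpm=0)
throttle_to(9818): rpm ← 9818
set_airspeed(60.54): V ← 60.54 m/s
adjust_airspeed(+15.19): V ← 60.54 +15.19 = 75.73 m/s
adjust_airspeed(-13.99): V ← 75.73 -13.99 = 61.74 m/s
adjust_throttle(-1655): rpm ← 9818 -1655 = 8163
adjust_airspeed(-3.69): V ← 61.74 -3.69 = 58.05 m/s
adjust_throttle(-1424): rpm ← 8163 -1424 = 6739
final state: V = 58.05 m/s, rpm = 6739 → n = rpm/60 = 112.316667 rev/s
J = V / (n·D) = 58.05 / (112.316667 × 3.558) = 0.145262
regime bands: climb J<0.3426 | cruise [0.3426, 0.6852) | windmill J≥0.6852
J = 0.1453 → climb

J = 0.1453, regime = climb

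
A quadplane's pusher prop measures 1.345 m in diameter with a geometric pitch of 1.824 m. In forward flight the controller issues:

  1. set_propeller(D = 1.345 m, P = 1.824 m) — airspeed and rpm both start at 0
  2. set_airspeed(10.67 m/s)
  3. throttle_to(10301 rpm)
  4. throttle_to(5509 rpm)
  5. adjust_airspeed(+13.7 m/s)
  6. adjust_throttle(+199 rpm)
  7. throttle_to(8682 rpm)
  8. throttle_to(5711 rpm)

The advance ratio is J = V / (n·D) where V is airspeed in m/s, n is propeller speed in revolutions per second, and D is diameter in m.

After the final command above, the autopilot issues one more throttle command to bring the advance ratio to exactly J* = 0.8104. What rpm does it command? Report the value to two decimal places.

rpm = 1341.48

set_propeller: D = 1.345 m, P = 1.824 m (p = P/D = 1.356134); state ← (V=0, rpm=0)
set_airspeed(10.67): V ← 10.67 m/s
throttle_to(10301): rpm ← 10301
throttle_to(5509): rpm ← 5509
adjust_airspeed(+13.7): V ← 10.67 +13.7 = 24.37 m/s
adjust_throttle(+199): rpm ← 5509 +199 = 5708
throttle_to(8682): rpm ← 8682
throttle_to(5711): rpm ← 5711
final state: V = 24.37 m/s, rpm = 5711 → n = rpm/60 = 95.183333 rev/s
target J* = 0.8104; solve J* = V/(n·D) for n: n = V/(J*·D) = 24.37/(0.8104 × 1.345) = 22.358044 rev/s
rpm = 60·n = 1341.482659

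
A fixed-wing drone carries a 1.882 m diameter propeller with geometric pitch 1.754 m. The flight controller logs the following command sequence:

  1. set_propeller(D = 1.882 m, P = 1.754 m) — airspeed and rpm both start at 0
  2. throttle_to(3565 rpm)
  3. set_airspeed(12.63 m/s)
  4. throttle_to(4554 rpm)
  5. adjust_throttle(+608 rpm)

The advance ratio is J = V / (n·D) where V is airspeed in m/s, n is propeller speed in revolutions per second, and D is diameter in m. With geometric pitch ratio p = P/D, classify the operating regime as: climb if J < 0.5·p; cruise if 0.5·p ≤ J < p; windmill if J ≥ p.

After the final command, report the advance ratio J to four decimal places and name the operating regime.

J = 0.0780, regime = climb

set_propeller: D = 1.882 m, P = 1.754 m (p = P/D = 0.931987); state ← (V=0, rpm=0)
throttle_to(3565): rpm ← 3565
set_airspeed(12.63): V ← 12.63 m/s
throttle_to(4554): rpm ← 4554
adjust_throttle(+608): rpm ← 4554 +608 = 5162
final state: V = 12.63 m/s, rpm = 5162 → n = rpm/60 = 86.033333 rev/s
J = V / (n·D) = 12.63 / (86.033333 × 1.882) = 0.078004
regime bands: climb J<0.4660 | cruise [0.4660, 0.9320) | windmill J≥0.9320
J = 0.0780 → climb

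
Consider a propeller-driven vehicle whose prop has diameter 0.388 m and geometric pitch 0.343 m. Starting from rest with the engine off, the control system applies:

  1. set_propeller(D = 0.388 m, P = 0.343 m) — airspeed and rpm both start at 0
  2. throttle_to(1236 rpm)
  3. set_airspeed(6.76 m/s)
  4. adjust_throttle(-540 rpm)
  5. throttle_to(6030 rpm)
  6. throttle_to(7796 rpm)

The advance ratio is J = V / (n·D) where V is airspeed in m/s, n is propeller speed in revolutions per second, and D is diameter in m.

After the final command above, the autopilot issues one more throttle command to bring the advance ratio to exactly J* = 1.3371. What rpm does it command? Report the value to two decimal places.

rpm = 781.81

set_propeller: D = 0.388 m, P = 0.343 m (p = P/D = 0.884021); state ← (V=0, rpm=0)
throttle_to(1236): rpm ← 1236
set_airspeed(6.76): V ← 6.76 m/s
adjust_throttle(-540): rpm ← 1236 -540 = 696
throttle_to(6030): rpm ← 6030
throttle_to(7796): rpm ← 7796
final state: V = 6.76 m/s, rpm = 7796 → n = rpm/60 = 129.933333 rev/s
target J* = 1.3371; solve J* = V/(n·D) for n: n = V/(J*·D) = 6.76/(1.3371 × 0.388) = 13.030200 rev/s
rpm = 60·n = 781.812000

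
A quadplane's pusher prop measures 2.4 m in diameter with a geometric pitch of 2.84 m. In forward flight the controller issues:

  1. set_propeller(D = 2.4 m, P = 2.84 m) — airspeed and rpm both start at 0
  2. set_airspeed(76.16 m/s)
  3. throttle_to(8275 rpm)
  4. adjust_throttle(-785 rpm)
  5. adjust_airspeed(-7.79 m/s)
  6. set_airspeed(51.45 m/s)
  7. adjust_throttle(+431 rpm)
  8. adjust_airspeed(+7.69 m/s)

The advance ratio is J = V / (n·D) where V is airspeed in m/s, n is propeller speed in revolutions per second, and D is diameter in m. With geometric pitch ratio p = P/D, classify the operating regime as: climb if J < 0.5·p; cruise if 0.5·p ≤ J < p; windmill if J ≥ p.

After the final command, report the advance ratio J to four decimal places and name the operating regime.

J = 0.1867, regime = climb

set_propeller: D = 2.4 m, P = 2.84 m (p = P/D = 1.183333); state ← (V=0, rpm=0)
set_airspeed(76.16): V ← 76.16 m/s
throttle_to(8275): rpm ← 8275
adjust_throttle(-785): rpm ← 8275 -785 = 7490
adjust_airspeed(-7.79): V ← 76.16 -7.79 = 68.37 m/s
set_airspeed(51.45): V ← 51.45 m/s
adjust_throttle(+431): rpm ← 7490 +431 = 7921
adjust_airspeed(+7.69): V ← 51.45 +7.69 = 59.14 m/s
final state: V = 59.14 m/s, rpm = 7921 → n = rpm/60 = 132.016667 rev/s
J = V / (n·D) = 59.14 / (132.016667 × 2.4) = 0.186656
regime bands: climb J<0.5917 | cruise [0.5917, 1.1833) | windmill J≥1.1833
J = 0.1867 → climb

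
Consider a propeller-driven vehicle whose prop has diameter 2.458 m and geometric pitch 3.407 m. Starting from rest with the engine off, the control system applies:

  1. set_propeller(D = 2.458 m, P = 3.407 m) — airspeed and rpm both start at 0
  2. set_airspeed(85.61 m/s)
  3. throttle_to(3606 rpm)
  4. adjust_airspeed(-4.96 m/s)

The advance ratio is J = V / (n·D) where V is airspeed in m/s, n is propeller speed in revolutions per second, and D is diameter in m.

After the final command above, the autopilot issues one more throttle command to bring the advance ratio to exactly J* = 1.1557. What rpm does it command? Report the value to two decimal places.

rpm = 1703.45

set_propeller: D = 2.458 m, P = 3.407 m (p = P/D = 1.386086); state ← (V=0, rpm=0)
set_airspeed(85.61): V ← 85.61 m/s
throttle_to(3606): rpm ← 3606
adjust_airspeed(-4.96): V ← 85.61 -4.96 = 80.65 m/s
final state: V = 80.65 m/s, rpm = 3606 → n = rpm/60 = 60.100000 rev/s
target J* = 1.1557; solve J* = V/(n·D) for n: n = V/(J*·D) = 80.65/(1.1557 × 2.458) = 28.390784 rev/s
rpm = 60·n = 1703.447018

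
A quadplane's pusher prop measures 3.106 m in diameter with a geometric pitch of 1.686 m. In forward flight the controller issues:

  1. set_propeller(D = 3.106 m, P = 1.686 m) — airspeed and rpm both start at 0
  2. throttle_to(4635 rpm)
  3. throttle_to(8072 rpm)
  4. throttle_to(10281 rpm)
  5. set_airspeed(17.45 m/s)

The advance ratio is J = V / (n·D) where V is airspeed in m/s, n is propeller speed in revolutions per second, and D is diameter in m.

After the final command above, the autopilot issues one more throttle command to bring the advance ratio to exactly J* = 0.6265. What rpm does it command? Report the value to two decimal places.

set_propeller: D = 3.106 m, P = 1.686 m (p = P/D = 0.542820); state ← (V=0, rpm=0)
throttle_to(4635): rpm ← 4635
throttle_to(8072): rpm ← 8072
throttle_to(10281): rpm ← 10281
set_airspeed(17.45): V ← 17.45 m/s
final state: V = 17.45 m/s, rpm = 10281 → n = rpm/60 = 171.350000 rev/s
target J* = 0.6265; solve J* = V/(n·D) for n: n = V/(J*·D) = 17.45/(0.6265 × 3.106) = 8.967531 rev/s
rpm = 60·n = 538.051882

rpm = 538.05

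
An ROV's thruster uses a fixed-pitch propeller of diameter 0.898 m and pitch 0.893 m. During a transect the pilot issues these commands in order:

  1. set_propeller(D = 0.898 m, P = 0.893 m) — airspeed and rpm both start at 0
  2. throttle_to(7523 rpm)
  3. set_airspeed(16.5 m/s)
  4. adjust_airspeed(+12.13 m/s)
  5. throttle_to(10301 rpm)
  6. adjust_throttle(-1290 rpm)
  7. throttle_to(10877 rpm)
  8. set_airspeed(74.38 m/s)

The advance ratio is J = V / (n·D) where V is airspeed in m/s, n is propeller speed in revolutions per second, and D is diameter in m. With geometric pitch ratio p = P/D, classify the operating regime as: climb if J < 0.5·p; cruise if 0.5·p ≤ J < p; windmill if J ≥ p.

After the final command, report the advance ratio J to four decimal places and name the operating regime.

set_propeller: D = 0.898 m, P = 0.893 m (p = P/D = 0.994432); state ← (V=0, rpm=0)
throttle_to(7523): rpm ← 7523
set_airspeed(16.5): V ← 16.5 m/s
adjust_airspeed(+12.13): V ← 16.5 +12.13 = 28.63 m/s
throttle_to(10301): rpm ← 10301
adjust_throttle(-1290): rpm ← 10301 -1290 = 9011
throttle_to(10877): rpm ← 10877
set_airspeed(74.38): V ← 74.38 m/s
final state: V = 74.38 m/s, rpm = 10877 → n = rpm/60 = 181.283333 rev/s
J = V / (n·D) = 74.38 / (181.283333 × 0.898) = 0.456901
regime bands: climb J<0.4972 | cruise [0.4972, 0.9944) | windmill J≥0.9944
J = 0.4569 → climb

J = 0.4569, regime = climb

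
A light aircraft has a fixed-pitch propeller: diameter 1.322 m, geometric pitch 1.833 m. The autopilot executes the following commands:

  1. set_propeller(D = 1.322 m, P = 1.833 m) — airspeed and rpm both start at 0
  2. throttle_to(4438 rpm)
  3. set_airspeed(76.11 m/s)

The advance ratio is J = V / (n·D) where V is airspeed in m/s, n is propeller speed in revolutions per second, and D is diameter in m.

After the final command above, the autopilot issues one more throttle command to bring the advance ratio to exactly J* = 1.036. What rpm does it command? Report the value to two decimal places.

set_propeller: D = 1.322 m, P = 1.833 m (p = P/D = 1.386536); state ← (V=0, rpm=0)
throttle_to(4438): rpm ← 4438
set_airspeed(76.11): V ← 76.11 m/s
final state: V = 76.11 m/s, rpm = 4438 → n = rpm/60 = 73.966667 rev/s
target J* = 1.036; solve J* = V/(n·D) for n: n = V/(J*·D) = 76.11/(1.036 × 1.322) = 55.571294 rev/s
rpm = 60·n = 3334.277653

rpm = 3334.28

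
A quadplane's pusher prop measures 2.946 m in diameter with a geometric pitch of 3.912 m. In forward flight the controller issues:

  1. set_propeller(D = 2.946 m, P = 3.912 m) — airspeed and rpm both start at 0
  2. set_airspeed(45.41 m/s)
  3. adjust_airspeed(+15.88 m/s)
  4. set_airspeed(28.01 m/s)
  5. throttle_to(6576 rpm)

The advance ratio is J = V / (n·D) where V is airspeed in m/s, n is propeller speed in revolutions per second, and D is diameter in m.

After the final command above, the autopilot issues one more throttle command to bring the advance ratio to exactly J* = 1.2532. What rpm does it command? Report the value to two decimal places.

set_propeller: D = 2.946 m, P = 3.912 m (p = P/D = 1.327902); state ← (V=0, rpm=0)
set_airspeed(45.41): V ← 45.41 m/s
adjust_airspeed(+15.88): V ← 45.41 +15.88 = 61.29 m/s
set_airspeed(28.01): V ← 28.01 m/s
throttle_to(6576): rpm ← 6576
final state: V = 28.01 m/s, rpm = 6576 → n = rpm/60 = 109.600000 rev/s
target J* = 1.2532; solve J* = V/(n·D) for n: n = V/(J*·D) = 28.01/(1.2532 × 2.946) = 7.586823 rev/s
rpm = 60·n = 455.209409

rpm = 455.21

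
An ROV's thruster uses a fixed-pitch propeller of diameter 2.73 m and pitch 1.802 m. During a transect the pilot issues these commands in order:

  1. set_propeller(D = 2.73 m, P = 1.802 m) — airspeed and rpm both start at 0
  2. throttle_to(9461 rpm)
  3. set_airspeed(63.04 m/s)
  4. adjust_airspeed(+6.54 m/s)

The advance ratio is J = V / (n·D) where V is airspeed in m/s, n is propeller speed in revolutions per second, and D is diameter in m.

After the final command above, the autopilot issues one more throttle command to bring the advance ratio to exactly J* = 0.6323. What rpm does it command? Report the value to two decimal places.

rpm = 2418.52

set_propeller: D = 2.73 m, P = 1.802 m (p = P/D = 0.660073); state ← (V=0, rpm=0)
throttle_to(9461): rpm ← 9461
set_airspeed(63.04): V ← 63.04 m/s
adjust_airspeed(+6.54): V ← 63.04 +6.54 = 69.58 m/s
final state: V = 69.58 m/s, rpm = 9461 → n = rpm/60 = 157.683333 rev/s
target J* = 0.6323; solve J* = V/(n·D) for n: n = V/(J*·D) = 69.58/(0.6323 × 2.73) = 40.308682 rev/s
rpm = 60·n = 2418.520907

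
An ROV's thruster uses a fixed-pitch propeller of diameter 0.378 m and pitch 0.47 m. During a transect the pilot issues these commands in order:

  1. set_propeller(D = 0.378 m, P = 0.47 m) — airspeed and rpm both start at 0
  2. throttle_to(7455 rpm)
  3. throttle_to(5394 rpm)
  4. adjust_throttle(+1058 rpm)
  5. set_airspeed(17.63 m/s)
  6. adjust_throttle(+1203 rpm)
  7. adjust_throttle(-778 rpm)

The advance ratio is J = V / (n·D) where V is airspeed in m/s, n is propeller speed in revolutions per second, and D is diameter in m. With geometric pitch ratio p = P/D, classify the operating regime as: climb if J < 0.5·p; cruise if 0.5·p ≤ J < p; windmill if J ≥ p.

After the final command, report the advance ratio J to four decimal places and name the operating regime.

set_propeller: D = 0.378 m, P = 0.47 m (p = P/D = 1.243386); state ← (V=0, rpm=0)
throttle_to(7455): rpm ← 7455
throttle_to(5394): rpm ← 5394
adjust_throttle(+1058): rpm ← 5394 +1058 = 6452
set_airspeed(17.63): V ← 17.63 m/s
adjust_throttle(+1203): rpm ← 6452 +1203 = 7655
adjust_throttle(-778): rpm ← 7655 -778 = 6877
final state: V = 17.63 m/s, rpm = 6877 → n = rpm/60 = 114.616667 rev/s
J = V / (n·D) = 17.63 / (114.616667 × 0.378) = 0.406923
regime bands: climb J<0.6217 | cruise [0.6217, 1.2434) | windmill J≥1.2434
J = 0.4069 → climb

J = 0.4069, regime = climb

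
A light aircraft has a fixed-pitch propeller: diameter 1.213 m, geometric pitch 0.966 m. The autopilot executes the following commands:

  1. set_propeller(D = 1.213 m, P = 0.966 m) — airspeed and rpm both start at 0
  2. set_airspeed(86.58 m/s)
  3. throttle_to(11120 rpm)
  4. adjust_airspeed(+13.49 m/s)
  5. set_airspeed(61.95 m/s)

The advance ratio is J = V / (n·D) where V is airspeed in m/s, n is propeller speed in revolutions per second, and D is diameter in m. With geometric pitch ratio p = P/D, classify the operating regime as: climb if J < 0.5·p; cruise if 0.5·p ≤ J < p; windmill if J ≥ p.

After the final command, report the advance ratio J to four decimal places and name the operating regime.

set_propeller: D = 1.213 m, P = 0.966 m (p = P/D = 0.796373); state ← (V=0, rpm=0)
set_airspeed(86.58): V ← 86.58 m/s
throttle_to(11120): rpm ← 11120
adjust_airspeed(+13.49): V ← 86.58 +13.49 = 100.07 m/s
set_airspeed(61.95): V ← 61.95 m/s
final state: V = 61.95 m/s, rpm = 11120 → n = rpm/60 = 185.333333 rev/s
J = V / (n·D) = 61.95 / (185.333333 × 1.213) = 0.275567
regime bands: climb J<0.3982 | cruise [0.3982, 0.7964) | windmill J≥0.7964
J = 0.2756 → climb

J = 0.2756, regime = climb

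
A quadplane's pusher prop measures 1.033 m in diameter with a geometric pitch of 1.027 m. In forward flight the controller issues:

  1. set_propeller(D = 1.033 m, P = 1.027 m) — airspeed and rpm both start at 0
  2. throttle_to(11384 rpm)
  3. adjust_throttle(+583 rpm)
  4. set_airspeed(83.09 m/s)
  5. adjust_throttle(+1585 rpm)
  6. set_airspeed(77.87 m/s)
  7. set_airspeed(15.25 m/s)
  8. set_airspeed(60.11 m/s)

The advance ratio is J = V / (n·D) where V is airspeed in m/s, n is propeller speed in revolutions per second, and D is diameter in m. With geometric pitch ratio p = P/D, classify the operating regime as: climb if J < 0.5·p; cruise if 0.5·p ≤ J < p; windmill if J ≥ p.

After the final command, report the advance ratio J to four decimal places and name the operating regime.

set_propeller: D = 1.033 m, P = 1.027 m (p = P/D = 0.994192); state ← (V=0, rpm=0)
throttle_to(11384): rpm ← 11384
adjust_throttle(+583): rpm ← 11384 +583 = 11967
set_airspeed(83.09): V ← 83.09 m/s
adjust_throttle(+1585): rpm ← 11967 +1585 = 13552
set_airspeed(77.87): V ← 77.87 m/s
set_airspeed(15.25): V ← 15.25 m/s
set_airspeed(60.11): V ← 60.11 m/s
final state: V = 60.11 m/s, rpm = 13552 → n = rpm/60 = 225.866667 rev/s
J = V / (n·D) = 60.11 / (225.866667 × 1.033) = 0.257629
regime bands: climb J<0.4971 | cruise [0.4971, 0.9942) | windmill J≥0.9942
J = 0.2576 → climb

J = 0.2576, regime = climb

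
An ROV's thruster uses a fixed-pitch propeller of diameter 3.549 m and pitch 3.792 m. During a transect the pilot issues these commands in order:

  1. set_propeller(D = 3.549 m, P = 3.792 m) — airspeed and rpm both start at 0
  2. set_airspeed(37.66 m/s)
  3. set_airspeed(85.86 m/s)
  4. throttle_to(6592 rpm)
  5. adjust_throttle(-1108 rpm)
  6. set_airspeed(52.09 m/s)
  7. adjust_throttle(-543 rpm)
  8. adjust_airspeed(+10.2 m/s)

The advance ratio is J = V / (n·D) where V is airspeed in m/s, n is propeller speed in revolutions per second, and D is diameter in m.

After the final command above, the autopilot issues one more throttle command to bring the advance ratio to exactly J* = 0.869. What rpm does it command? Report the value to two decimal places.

set_propeller: D = 3.549 m, P = 3.792 m (p = P/D = 1.068470); state ← (V=0, rpm=0)
set_airspeed(37.66): V ← 37.66 m/s
set_airspeed(85.86): V ← 85.86 m/s
throttle_to(6592): rpm ← 6592
adjust_throttle(-1108): rpm ← 6592 -1108 = 5484
set_airspeed(52.09): V ← 52.09 m/s
adjust_throttle(-543): rpm ← 5484 -543 = 4941
adjust_airspeed(+10.2): V ← 52.09 +10.2 = 62.29 m/s
final state: V = 62.29 m/s, rpm = 4941 → n = rpm/60 = 82.350000 rev/s
target J* = 0.869; solve J* = V/(n·D) for n: n = V/(J*·D) = 62.29/(0.869 × 3.549) = 20.197265 rev/s
rpm = 60·n = 1211.835876

rpm = 1211.84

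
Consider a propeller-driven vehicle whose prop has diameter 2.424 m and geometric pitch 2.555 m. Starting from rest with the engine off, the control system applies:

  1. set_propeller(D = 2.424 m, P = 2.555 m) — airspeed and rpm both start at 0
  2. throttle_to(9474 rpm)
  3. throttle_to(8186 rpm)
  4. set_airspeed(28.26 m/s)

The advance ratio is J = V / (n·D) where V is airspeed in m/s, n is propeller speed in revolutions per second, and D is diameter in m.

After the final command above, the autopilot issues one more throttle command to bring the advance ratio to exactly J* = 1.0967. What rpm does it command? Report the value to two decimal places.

rpm = 637.83

set_propeller: D = 2.424 m, P = 2.555 m (p = P/D = 1.054043); state ← (V=0, rpm=0)
throttle_to(9474): rpm ← 9474
throttle_to(8186): rpm ← 8186
set_airspeed(28.26): V ← 28.26 m/s
final state: V = 28.26 m/s, rpm = 8186 → n = rpm/60 = 136.433333 rev/s
target J* = 1.0967; solve J* = V/(n·D) for n: n = V/(J*·D) = 28.26/(1.0967 × 2.424) = 10.630451 rev/s
rpm = 60·n = 637.827073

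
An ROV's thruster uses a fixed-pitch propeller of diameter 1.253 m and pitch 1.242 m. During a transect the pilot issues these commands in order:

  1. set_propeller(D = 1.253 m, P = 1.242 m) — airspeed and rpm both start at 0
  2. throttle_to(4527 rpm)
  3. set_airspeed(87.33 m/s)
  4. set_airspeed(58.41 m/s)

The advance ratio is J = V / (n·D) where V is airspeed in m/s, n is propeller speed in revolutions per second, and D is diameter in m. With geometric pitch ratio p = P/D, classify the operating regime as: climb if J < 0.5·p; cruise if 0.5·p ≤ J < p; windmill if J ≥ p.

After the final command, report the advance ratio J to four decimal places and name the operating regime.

set_propeller: D = 1.253 m, P = 1.242 m (p = P/D = 0.991221); state ← (V=0, rpm=0)
throttle_to(4527): rpm ← 4527
set_airspeed(87.33): V ← 87.33 m/s
set_airspeed(58.41): V ← 58.41 m/s
final state: V = 58.41 m/s, rpm = 4527 → n = rpm/60 = 75.450000 rev/s
J = V / (n·D) = 58.41 / (75.450000 × 1.253) = 0.617841
regime bands: climb J<0.4956 | cruise [0.4956, 0.9912) | windmill J≥0.9912
J = 0.6178 → cruise

J = 0.6178, regime = cruise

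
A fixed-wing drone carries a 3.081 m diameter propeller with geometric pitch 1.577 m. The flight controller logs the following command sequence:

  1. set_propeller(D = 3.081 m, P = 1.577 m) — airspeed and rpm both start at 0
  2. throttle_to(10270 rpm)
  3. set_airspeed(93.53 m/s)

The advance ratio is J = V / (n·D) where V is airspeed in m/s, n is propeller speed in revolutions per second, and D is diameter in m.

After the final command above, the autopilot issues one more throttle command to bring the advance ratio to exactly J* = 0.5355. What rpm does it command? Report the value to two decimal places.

rpm = 3401.35

set_propeller: D = 3.081 m, P = 1.577 m (p = P/D = 0.511847); state ← (V=0, rpm=0)
throttle_to(10270): rpm ← 10270
set_airspeed(93.53): V ← 93.53 m/s
final state: V = 93.53 m/s, rpm = 10270 → n = rpm/60 = 171.166667 rev/s
target J* = 0.5355; solve J* = V/(n·D) for n: n = V/(J*·D) = 93.53/(0.5355 × 3.081) = 56.689126 rev/s
rpm = 60·n = 3401.347556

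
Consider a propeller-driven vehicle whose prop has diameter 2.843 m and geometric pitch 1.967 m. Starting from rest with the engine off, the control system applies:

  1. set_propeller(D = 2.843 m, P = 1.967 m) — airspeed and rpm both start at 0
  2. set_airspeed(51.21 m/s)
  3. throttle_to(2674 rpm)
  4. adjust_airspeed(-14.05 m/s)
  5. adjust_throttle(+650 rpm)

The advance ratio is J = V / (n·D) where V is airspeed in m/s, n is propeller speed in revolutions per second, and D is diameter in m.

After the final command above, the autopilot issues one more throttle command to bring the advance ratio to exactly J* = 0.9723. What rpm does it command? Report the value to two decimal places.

set_propeller: D = 2.843 m, P = 1.967 m (p = P/D = 0.691875); state ← (V=0, rpm=0)
set_airspeed(51.21): V ← 51.21 m/s
throttle_to(2674): rpm ← 2674
adjust_airspeed(-14.05): V ← 51.21 -14.05 = 37.16 m/s
adjust_throttle(+650): rpm ← 2674 +650 = 3324
final state: V = 37.16 m/s, rpm = 3324 → n = rpm/60 = 55.400000 rev/s
target J* = 0.9723; solve J* = V/(n·D) for n: n = V/(J*·D) = 37.16/(0.9723 × 2.843) = 13.443073 rev/s
rpm = 60·n = 806.584385

rpm = 806.58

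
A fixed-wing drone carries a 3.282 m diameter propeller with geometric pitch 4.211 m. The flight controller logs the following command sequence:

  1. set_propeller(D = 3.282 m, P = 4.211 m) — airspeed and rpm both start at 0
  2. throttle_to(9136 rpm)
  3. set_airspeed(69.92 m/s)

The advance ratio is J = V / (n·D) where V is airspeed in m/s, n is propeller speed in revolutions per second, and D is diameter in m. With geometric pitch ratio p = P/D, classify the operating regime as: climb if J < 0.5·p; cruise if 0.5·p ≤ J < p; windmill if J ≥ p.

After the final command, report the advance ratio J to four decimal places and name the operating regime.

J = 0.1399, regime = climb

set_propeller: D = 3.282 m, P = 4.211 m (p = P/D = 1.283059); state ← (V=0, rpm=0)
throttle_to(9136): rpm ← 9136
set_airspeed(69.92): V ← 69.92 m/s
final state: V = 69.92 m/s, rpm = 9136 → n = rpm/60 = 152.266667 rev/s
J = V / (n·D) = 69.92 / (152.266667 × 3.282) = 0.139913
regime bands: climb J<0.6415 | cruise [0.6415, 1.2831) | windmill J≥1.2831
J = 0.1399 → climb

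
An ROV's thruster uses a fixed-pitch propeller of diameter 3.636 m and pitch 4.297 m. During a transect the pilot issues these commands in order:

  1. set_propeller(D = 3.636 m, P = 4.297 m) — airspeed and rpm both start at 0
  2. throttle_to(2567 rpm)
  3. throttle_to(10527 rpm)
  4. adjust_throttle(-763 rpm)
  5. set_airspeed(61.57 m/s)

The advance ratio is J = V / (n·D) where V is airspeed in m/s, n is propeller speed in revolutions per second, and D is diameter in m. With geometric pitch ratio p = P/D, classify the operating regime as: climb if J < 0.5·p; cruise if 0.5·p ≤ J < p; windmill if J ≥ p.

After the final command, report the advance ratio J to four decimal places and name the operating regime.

set_propeller: D = 3.636 m, P = 4.297 m (p = P/D = 1.181793); state ← (V=0, rpm=0)
throttle_to(2567): rpm ← 2567
throttle_to(10527): rpm ← 10527
adjust_throttle(-763): rpm ← 10527 -763 = 9764
set_airspeed(61.57): V ← 61.57 m/s
final state: V = 61.57 m/s, rpm = 9764 → n = rpm/60 = 162.733333 rev/s
J = V / (n·D) = 61.57 / (162.733333 × 3.636) = 0.104056
regime bands: climb J<0.5909 | cruise [0.5909, 1.1818) | windmill J≥1.1818
J = 0.1041 → climb

J = 0.1041, regime = climb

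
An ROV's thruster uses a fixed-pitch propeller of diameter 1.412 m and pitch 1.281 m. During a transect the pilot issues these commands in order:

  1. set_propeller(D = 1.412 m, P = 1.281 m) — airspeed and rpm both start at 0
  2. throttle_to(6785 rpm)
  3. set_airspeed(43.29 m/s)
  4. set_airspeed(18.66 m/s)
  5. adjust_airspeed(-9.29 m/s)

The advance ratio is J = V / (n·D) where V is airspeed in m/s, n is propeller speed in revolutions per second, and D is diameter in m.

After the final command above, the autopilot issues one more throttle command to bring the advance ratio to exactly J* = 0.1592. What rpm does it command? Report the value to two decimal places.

set_propeller: D = 1.412 m, P = 1.281 m (p = P/D = 0.907224); state ← (V=0, rpm=0)
throttle_to(6785): rpm ← 6785
set_airspeed(43.29): V ← 43.29 m/s
set_airspeed(18.66): V ← 18.66 m/s
adjust_airspeed(-9.29): V ← 18.66 -9.29 = 9.37 m/s
final state: V = 9.37 m/s, rpm = 6785 → n = rpm/60 = 113.083333 rev/s
target J* = 0.1592; solve J* = V/(n·D) for n: n = V/(J*·D) = 9.37/(0.1592 × 1.412) = 41.683275 rev/s
rpm = 60·n = 2500.996484

rpm = 2501.00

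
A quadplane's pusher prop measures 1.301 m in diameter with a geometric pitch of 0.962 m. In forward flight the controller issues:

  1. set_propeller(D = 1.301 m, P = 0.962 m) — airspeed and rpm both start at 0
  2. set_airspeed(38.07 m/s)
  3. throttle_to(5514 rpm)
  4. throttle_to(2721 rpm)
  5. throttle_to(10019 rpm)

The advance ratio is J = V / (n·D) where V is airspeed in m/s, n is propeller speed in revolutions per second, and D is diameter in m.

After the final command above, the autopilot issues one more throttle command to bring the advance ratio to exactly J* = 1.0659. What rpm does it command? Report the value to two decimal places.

rpm = 1647.18

set_propeller: D = 1.301 m, P = 0.962 m (p = P/D = 0.739431); state ← (V=0, rpm=0)
set_airspeed(38.07): V ← 38.07 m/s
throttle_to(5514): rpm ← 5514
throttle_to(2721): rpm ← 2721
throttle_to(10019): rpm ← 10019
final state: V = 38.07 m/s, rpm = 10019 → n = rpm/60 = 166.983333 rev/s
target J* = 1.0659; solve J* = V/(n·D) for n: n = V/(J*·D) = 38.07/(1.0659 × 1.301) = 27.452956 rev/s
rpm = 60·n = 1647.177375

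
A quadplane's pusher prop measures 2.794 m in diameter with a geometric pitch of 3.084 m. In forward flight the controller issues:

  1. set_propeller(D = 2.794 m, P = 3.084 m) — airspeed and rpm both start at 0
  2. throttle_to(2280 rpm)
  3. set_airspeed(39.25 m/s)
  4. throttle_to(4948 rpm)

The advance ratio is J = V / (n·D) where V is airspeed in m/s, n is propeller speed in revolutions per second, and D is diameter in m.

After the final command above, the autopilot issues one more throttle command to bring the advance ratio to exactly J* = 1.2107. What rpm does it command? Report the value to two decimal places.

rpm = 696.19

set_propeller: D = 2.794 m, P = 3.084 m (p = P/D = 1.103794); state ← (V=0, rpm=0)
throttle_to(2280): rpm ← 2280
set_airspeed(39.25): V ← 39.25 m/s
throttle_to(4948): rpm ← 4948
final state: V = 39.25 m/s, rpm = 4948 → n = rpm/60 = 82.466667 rev/s
target J* = 1.2107; solve J* = V/(n·D) for n: n = V/(J*·D) = 39.25/(1.2107 × 2.794) = 11.603172 rev/s
rpm = 60·n = 696.190299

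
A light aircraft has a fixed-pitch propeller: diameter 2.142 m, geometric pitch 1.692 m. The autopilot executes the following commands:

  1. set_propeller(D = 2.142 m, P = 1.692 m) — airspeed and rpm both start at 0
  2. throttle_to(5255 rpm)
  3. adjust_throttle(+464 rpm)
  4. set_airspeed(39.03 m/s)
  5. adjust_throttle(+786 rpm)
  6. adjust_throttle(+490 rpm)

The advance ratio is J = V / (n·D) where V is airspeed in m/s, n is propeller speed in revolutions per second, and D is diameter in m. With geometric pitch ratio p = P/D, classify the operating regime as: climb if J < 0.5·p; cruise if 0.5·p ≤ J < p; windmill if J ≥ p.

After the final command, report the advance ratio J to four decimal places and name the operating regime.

set_propeller: D = 2.142 m, P = 1.692 m (p = P/D = 0.789916); state ← (V=0, rpm=0)
throttle_to(5255): rpm ← 5255
adjust_throttle(+464): rpm ← 5255 +464 = 5719
set_airspeed(39.03): V ← 39.03 m/s
adjust_throttle(+786): rpm ← 5719 +786 = 6505
adjust_throttle(+490): rpm ← 6505 +490 = 6995
final state: V = 39.03 m/s, rpm = 6995 → n = rpm/60 = 116.583333 rev/s
J = V / (n·D) = 39.03 / (116.583333 × 2.142) = 0.156294
regime bands: climb J<0.3950 | cruise [0.3950, 0.7899) | windmill J≥0.7899
J = 0.1563 → climb

J = 0.1563, regime = climb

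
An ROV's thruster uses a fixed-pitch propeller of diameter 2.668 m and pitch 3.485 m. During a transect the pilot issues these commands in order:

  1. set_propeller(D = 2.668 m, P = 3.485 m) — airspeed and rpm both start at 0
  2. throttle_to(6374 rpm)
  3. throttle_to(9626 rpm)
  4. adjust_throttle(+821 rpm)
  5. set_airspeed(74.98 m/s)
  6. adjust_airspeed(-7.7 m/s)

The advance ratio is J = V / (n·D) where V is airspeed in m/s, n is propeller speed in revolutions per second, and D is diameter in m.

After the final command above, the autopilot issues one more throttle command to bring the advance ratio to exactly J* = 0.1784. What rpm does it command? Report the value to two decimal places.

set_propeller: D = 2.668 m, P = 3.485 m (p = P/D = 1.306222); state ← (V=0, rpm=0)
throttle_to(6374): rpm ← 6374
throttle_to(9626): rpm ← 9626
adjust_throttle(+821): rpm ← 9626 +821 = 10447
set_airspeed(74.98): V ← 74.98 m/s
adjust_airspeed(-7.7): V ← 74.98 -7.7 = 67.28 m/s
final state: V = 67.28 m/s, rpm = 10447 → n = rpm/60 = 174.116667 rev/s
target J* = 0.1784; solve J* = V/(n·D) for n: n = V/(J*·D) = 67.28/(0.1784 × 2.668) = 141.353090 rev/s
rpm = 60·n = 8481.185416

rpm = 8481.19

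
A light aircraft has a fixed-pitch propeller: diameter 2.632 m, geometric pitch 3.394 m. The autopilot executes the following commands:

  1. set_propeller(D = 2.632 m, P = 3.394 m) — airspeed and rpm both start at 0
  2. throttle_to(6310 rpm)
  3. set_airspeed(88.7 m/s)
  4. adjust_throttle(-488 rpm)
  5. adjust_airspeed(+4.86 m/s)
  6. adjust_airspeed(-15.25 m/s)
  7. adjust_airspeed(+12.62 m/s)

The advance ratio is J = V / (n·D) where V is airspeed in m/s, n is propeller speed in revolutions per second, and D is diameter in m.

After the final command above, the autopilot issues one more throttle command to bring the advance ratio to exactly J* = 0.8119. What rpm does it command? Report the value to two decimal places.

set_propeller: D = 2.632 m, P = 3.394 m (p = P/D = 1.289514); state ← (V=0, rpm=0)
throttle_to(6310): rpm ← 6310
set_airspeed(88.7): V ← 88.7 m/s
adjust_throttle(-488): rpm ← 6310 -488 = 5822
adjust_airspeed(+4.86): V ← 88.7 +4.86 = 93.56 m/s
adjust_airspeed(-15.25): V ← 93.56 -15.25 = 78.31 m/s
adjust_airspeed(+12.62): V ← 78.31 +12.62 = 90.93 m/s
final state: V = 90.93 m/s, rpm = 5822 → n = rpm/60 = 97.033333 rev/s
target J* = 0.8119; solve J* = V/(n·D) for n: n = V/(J*·D) = 90.93/(0.8119 × 2.632) = 42.551881 rev/s
rpm = 60·n = 2553.112872

rpm = 2553.11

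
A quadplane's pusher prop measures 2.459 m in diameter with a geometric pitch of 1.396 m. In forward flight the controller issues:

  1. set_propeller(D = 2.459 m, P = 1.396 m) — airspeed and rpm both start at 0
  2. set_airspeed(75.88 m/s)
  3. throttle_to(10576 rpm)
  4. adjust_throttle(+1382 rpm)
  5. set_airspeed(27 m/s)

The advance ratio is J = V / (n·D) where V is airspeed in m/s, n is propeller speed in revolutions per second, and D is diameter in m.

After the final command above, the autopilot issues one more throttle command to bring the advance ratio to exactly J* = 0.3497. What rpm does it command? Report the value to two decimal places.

rpm = 1883.91

set_propeller: D = 2.459 m, P = 1.396 m (p = P/D = 0.567710); state ← (V=0, rpm=0)
set_airspeed(75.88): V ← 75.88 m/s
throttle_to(10576): rpm ← 10576
adjust_throttle(+1382): rpm ← 10576 +1382 = 11958
set_airspeed(27): V ← 27 m/s
final state: V = 27 m/s, rpm = 11958 → n = rpm/60 = 199.300000 rev/s
target J* = 0.3497; solve J* = V/(n·D) for n: n = V/(J*·D) = 27/(0.3497 × 2.459) = 31.398551 rev/s
rpm = 60·n = 1883.913046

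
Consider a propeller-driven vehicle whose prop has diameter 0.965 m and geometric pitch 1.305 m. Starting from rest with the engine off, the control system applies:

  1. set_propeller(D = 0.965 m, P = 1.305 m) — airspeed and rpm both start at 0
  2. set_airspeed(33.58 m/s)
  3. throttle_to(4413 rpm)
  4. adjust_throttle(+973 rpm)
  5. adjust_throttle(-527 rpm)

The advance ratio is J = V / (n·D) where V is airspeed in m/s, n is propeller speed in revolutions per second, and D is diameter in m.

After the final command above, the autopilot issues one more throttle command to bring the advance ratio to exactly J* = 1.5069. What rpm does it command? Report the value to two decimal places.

rpm = 1385.54

set_propeller: D = 0.965 m, P = 1.305 m (p = P/D = 1.352332); state ← (V=0, rpm=0)
set_airspeed(33.58): V ← 33.58 m/s
throttle_to(4413): rpm ← 4413
adjust_throttle(+973): rpm ← 4413 +973 = 5386
adjust_throttle(-527): rpm ← 5386 -527 = 4859
final state: V = 33.58 m/s, rpm = 4859 → n = rpm/60 = 80.983333 rev/s
target J* = 1.5069; solve J* = V/(n·D) for n: n = V/(J*·D) = 33.58/(1.5069 × 0.965) = 23.092393 rev/s
rpm = 60·n = 1385.543598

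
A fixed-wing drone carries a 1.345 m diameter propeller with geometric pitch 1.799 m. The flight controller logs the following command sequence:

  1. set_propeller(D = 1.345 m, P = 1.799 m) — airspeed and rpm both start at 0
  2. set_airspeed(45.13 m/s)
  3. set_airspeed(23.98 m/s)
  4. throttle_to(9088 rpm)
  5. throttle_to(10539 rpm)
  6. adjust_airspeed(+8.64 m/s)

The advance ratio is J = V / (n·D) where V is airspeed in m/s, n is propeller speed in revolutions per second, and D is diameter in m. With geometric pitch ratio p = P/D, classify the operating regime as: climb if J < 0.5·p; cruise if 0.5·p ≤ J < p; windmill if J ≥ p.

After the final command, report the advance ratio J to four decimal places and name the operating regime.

set_propeller: D = 1.345 m, P = 1.799 m (p = P/D = 1.337546); state ← (V=0, rpm=0)
set_airspeed(45.13): V ← 45.13 m/s
set_airspeed(23.98): V ← 23.98 m/s
throttle_to(9088): rpm ← 9088
throttle_to(10539): rpm ← 10539
adjust_airspeed(+8.64): V ← 23.98 +8.64 = 32.62 m/s
final state: V = 32.62 m/s, rpm = 10539 → n = rpm/60 = 175.650000 rev/s
J = V / (n·D) = 32.62 / (175.650000 × 1.345) = 0.138075
regime bands: climb J<0.6688 | cruise [0.6688, 1.3375) | windmill J≥1.3375
J = 0.1381 → climb

J = 0.1381, regime = climb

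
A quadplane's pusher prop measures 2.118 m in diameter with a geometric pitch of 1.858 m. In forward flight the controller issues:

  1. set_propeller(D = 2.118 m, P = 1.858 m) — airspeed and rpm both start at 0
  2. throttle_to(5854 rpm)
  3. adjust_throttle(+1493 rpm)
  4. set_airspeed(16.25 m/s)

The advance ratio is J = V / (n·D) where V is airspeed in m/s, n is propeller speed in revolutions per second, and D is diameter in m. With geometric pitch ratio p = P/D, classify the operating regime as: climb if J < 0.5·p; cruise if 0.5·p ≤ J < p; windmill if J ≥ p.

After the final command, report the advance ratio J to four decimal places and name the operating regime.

set_propeller: D = 2.118 m, P = 1.858 m (p = P/D = 0.877243); state ← (V=0, rpm=0)
throttle_to(5854): rpm ← 5854
adjust_throttle(+1493): rpm ← 5854 +1493 = 7347
set_airspeed(16.25): V ← 16.25 m/s
final state: V = 16.25 m/s, rpm = 7347 → n = rpm/60 = 122.450000 rev/s
J = V / (n·D) = 16.25 / (122.450000 × 2.118) = 0.062657
regime bands: climb J<0.4386 | cruise [0.4386, 0.8772) | windmill J≥0.8772
J = 0.0627 → climb

J = 0.0627, regime = climb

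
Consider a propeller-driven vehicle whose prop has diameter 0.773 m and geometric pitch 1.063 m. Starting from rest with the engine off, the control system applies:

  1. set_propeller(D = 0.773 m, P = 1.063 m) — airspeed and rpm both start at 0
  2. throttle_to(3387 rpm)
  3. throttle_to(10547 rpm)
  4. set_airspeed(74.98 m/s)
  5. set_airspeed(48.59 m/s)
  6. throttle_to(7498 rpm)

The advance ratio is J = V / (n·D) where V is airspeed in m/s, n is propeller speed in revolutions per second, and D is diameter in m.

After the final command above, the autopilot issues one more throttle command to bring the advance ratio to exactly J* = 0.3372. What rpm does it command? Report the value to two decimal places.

rpm = 11184.87

set_propeller: D = 0.773 m, P = 1.063 m (p = P/D = 1.375162); state ← (V=0, rpm=0)
throttle_to(3387): rpm ← 3387
throttle_to(10547): rpm ← 10547
set_airspeed(74.98): V ← 74.98 m/s
set_airspeed(48.59): V ← 48.59 m/s
throttle_to(7498): rpm ← 7498
final state: V = 48.59 m/s, rpm = 7498 → n = rpm/60 = 124.966667 rev/s
target J* = 0.3372; solve J* = V/(n·D) for n: n = V/(J*·D) = 48.59/(0.3372 × 0.773) = 186.414564 rev/s
rpm = 60·n = 11184.873834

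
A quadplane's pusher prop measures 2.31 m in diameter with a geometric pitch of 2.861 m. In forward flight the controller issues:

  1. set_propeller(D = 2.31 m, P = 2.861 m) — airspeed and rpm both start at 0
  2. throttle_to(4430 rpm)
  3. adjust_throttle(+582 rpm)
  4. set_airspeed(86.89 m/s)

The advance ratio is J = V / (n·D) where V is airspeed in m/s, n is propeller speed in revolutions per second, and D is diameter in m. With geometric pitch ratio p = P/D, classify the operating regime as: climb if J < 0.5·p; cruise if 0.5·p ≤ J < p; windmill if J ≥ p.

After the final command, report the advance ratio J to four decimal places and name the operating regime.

set_propeller: D = 2.31 m, P = 2.861 m (p = P/D = 1.238528); state ← (V=0, rpm=0)
throttle_to(4430): rpm ← 4430
adjust_throttle(+582): rpm ← 4430 +582 = 5012
set_airspeed(86.89): V ← 86.89 m/s
final state: V = 86.89 m/s, rpm = 5012 → n = rpm/60 = 83.533333 rev/s
J = V / (n·D) = 86.89 / (83.533333 × 2.31) = 0.450296
regime bands: climb J<0.6193 | cruise [0.6193, 1.2385) | windmill J≥1.2385
J = 0.4503 → climb

J = 0.4503, regime = climb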